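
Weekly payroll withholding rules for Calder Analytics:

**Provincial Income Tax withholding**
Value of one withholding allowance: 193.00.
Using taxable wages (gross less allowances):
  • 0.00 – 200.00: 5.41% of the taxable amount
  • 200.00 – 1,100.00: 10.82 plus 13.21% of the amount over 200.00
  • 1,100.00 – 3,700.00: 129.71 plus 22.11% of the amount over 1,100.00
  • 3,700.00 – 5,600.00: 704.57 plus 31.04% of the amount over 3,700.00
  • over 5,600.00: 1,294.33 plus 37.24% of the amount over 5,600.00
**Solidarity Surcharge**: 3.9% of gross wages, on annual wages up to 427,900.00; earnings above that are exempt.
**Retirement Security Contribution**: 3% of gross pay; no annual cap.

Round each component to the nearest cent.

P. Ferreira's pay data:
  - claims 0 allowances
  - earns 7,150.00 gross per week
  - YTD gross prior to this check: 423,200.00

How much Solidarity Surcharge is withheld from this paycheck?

183.30

Solidarity Surcharge: cap 427,900.00 − YTD 423,200.00 = 4,700.00 subject; 3.9% × 4,700.00 = 183.30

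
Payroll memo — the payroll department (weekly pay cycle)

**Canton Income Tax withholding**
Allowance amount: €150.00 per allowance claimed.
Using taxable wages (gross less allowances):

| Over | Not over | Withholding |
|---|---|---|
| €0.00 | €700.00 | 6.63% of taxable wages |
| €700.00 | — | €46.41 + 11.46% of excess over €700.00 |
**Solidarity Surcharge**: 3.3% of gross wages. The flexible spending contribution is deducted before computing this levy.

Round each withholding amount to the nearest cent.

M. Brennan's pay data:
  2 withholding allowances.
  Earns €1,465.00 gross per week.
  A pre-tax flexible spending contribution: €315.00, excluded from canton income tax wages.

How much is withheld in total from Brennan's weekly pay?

€101.55

Canton Income Tax: taxable = €1,465.00 − €315.00 − 2×€150.00 = €850.00
  €46.41 + 11.46% × (€850.00 − €700.00) = €46.41 + 11.46% × €150.00 = €63.60
Solidarity Surcharge: 3.3% × €1,150.00 = €37.95
Total: €63.60 + €37.95 = €101.55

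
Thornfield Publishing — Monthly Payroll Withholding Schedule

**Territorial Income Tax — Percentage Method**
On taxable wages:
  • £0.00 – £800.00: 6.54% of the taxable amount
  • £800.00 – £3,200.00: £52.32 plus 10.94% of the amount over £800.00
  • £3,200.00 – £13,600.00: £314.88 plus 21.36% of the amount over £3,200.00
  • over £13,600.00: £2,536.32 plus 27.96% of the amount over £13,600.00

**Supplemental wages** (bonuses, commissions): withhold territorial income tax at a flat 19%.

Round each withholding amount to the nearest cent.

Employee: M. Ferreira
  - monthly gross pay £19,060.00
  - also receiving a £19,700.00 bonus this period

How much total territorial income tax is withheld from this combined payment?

£7,805.94

Territorial Income Tax: taxable = £19,060.00
  £2,536.32 + 27.96% × (£19,060.00 − £13,600.00) = £2,536.32 + 27.96% × £5,460.00 = £4,062.94
Supplemental (19% flat on bonus): 19% × £19,700.00 = £3,743.00
Total territorial income tax: £4,062.94 + £3,743.00 = £7,805.94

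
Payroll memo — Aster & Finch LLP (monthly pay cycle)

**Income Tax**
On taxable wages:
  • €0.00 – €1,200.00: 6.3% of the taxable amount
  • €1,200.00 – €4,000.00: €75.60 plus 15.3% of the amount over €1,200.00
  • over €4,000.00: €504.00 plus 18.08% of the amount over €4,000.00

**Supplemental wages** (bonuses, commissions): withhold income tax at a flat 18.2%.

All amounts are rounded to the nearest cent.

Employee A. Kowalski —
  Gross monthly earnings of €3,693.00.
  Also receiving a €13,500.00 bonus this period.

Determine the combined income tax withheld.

€2,914.03

Income Tax: taxable = €3,693.00
  €75.60 + 15.3% × (€3,693.00 − €1,200.00) = €75.60 + 15.3% × €2,493.00 = €457.03
Supplemental (18.2% flat on bonus): 18.2% × €13,500.00 = €2,457.00
Total income tax: €457.03 + €2,457.00 = €2,914.03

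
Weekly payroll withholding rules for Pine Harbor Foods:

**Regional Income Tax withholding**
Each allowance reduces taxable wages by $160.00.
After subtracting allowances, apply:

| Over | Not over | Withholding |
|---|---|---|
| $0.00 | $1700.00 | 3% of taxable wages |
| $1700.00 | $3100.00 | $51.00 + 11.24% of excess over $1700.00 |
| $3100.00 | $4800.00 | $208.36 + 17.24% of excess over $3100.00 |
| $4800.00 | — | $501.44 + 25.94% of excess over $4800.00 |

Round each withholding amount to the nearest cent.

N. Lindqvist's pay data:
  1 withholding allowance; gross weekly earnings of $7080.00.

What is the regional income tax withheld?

$1051.37

Regional Income Tax: taxable = $7080.00 − 1×$160.00 = $6920.00
  $501.44 + 25.94% × ($6920.00 − $4800.00) = $501.44 + 25.94% × $2120.00 = $1051.37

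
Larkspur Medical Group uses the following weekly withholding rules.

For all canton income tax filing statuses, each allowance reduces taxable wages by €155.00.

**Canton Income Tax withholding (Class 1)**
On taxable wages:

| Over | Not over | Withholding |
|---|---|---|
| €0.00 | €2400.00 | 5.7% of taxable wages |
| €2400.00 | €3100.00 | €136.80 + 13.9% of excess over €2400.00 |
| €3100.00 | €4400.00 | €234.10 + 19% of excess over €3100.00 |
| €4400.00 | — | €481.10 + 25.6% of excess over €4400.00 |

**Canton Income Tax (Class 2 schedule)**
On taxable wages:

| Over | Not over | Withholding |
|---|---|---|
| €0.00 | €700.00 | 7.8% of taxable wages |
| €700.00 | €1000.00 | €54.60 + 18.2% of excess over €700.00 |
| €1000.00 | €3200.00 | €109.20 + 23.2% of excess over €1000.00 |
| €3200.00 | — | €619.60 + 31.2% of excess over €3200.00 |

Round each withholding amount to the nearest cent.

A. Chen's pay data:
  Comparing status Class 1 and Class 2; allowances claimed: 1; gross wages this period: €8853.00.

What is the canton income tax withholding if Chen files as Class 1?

€1581.39

Canton Income Tax (Class 1): taxable = €8853.00 − 1×€155.00 = €8698.00
  €481.10 + 25.6% × (€8698.00 − €4400.00) = €481.10 + 25.6% × €4298.00 = €1581.39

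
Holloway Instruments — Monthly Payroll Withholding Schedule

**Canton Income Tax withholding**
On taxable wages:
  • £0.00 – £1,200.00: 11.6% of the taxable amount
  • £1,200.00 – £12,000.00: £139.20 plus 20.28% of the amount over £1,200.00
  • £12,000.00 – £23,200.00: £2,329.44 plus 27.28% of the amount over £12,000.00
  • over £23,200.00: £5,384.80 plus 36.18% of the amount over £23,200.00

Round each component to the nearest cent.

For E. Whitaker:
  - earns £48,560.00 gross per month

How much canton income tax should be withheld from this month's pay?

Canton Income Tax: taxable = £48,560.00
  £5,384.80 + 36.18% × (£48,560.00 − £23,200.00) = £5,384.80 + 36.18% × £25,360.00 = £14,560.05

£14,560.05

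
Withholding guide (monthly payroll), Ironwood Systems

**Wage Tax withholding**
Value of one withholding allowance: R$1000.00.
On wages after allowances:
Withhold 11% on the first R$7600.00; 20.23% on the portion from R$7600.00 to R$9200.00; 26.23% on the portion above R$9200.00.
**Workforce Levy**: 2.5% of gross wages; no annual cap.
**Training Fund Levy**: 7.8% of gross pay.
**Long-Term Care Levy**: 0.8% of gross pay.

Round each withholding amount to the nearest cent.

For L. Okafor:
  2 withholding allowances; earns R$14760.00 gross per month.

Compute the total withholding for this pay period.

R$3731.83

Wage Tax: taxable = R$14760.00 − 2×R$1000.00 = R$12760.00
  R$1159.68 + 26.23% × (R$12760.00 − R$9200.00) = R$1159.68 + 26.23% × R$3560.00 = R$2093.47
Workforce Levy: 2.5% × R$14760.00 = R$369.00
Training Fund Levy: 7.8% × R$14760.00 = R$1151.28
Long-Term Care Levy: 0.8% × R$14760.00 = R$118.08
Total: R$2093.47 + R$369.00 + R$1151.28 + R$118.08 = R$3731.83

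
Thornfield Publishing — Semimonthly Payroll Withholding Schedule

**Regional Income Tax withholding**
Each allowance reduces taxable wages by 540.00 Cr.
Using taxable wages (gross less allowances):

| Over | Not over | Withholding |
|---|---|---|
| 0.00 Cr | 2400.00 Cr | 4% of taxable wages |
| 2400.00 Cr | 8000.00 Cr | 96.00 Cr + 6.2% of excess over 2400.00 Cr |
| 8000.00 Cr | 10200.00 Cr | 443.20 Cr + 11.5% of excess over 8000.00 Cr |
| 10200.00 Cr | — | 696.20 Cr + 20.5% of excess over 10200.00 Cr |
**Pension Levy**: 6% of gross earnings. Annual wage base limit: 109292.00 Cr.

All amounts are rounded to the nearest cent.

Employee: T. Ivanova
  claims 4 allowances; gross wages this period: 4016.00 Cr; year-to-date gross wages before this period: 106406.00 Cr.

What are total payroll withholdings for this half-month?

Regional Income Tax: taxable = 4016.00 Cr − 4×540.00 Cr = 1856.00 Cr
  4% × 1856.00 Cr = 74.24 Cr
Pension Levy: cap 109292.00 Cr − YTD 106406.00 Cr = 2886.00 Cr subject; 6% × 2886.00 Cr = 173.16 Cr
Total: 74.24 Cr + 173.16 Cr = 247.40 Cr

247.40 Cr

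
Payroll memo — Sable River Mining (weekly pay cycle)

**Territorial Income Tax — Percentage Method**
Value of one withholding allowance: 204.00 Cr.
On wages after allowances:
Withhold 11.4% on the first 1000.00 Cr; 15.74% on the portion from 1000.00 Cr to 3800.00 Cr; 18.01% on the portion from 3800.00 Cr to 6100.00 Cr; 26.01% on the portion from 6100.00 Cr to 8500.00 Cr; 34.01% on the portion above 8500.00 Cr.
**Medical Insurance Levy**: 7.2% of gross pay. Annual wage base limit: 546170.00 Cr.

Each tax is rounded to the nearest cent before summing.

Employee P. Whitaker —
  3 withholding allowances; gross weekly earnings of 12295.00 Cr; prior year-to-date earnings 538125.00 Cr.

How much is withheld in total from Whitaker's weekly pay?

3254.97 Cr

Territorial Income Tax: taxable = 12295.00 Cr − 3×204.00 Cr = 11683.00 Cr
  1593.19 Cr + 34.01% × (11683.00 Cr − 8500.00 Cr) = 1593.19 Cr + 34.01% × 3183.00 Cr = 2675.73 Cr
Medical Insurance Levy: cap 546170.00 Cr − YTD 538125.00 Cr = 8045.00 Cr subject; 7.2% × 8045.00 Cr = 579.24 Cr
Total: 2675.73 Cr + 579.24 Cr = 3254.97 Cr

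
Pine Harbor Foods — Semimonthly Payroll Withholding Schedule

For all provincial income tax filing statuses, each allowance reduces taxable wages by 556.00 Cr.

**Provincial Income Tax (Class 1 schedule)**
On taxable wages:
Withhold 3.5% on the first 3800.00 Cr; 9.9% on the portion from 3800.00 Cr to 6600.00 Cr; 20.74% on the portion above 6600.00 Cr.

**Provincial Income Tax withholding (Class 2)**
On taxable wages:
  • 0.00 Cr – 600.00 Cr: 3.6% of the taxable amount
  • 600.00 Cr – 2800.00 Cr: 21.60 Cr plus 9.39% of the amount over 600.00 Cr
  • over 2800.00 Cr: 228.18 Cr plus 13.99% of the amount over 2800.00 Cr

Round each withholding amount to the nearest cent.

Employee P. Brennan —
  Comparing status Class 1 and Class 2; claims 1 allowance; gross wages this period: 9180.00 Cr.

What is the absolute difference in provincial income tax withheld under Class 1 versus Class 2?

212.98 Cr

Provincial Income Tax (Class 1): taxable = 9180.00 Cr − 1×556.00 Cr = 8624.00 Cr
  410.20 Cr + 20.74% × (8624.00 Cr − 6600.00 Cr) = 410.20 Cr + 20.74% × 2024.00 Cr = 829.98 Cr
Provincial Income Tax (Class 2): taxable = 9180.00 Cr − 1×556.00 Cr = 8624.00 Cr
  228.18 Cr + 13.99% × (8624.00 Cr − 2800.00 Cr) = 228.18 Cr + 13.99% × 5824.00 Cr = 1042.96 Cr
Difference: |829.98 Cr − 1042.96 Cr| = 212.98 Cr (higher under Class 2)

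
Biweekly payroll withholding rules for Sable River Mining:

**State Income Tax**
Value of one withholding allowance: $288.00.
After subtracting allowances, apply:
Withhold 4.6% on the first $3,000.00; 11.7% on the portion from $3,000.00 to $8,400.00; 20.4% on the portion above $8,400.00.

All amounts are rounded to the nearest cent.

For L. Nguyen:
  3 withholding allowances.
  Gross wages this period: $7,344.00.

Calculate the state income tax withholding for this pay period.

State Income Tax: taxable = $7,344.00 − 3×$288.00 = $6,480.00
  $138.00 + 11.7% × ($6,480.00 − $3,000.00) = $138.00 + 11.7% × $3,480.00 = $545.16

$545.16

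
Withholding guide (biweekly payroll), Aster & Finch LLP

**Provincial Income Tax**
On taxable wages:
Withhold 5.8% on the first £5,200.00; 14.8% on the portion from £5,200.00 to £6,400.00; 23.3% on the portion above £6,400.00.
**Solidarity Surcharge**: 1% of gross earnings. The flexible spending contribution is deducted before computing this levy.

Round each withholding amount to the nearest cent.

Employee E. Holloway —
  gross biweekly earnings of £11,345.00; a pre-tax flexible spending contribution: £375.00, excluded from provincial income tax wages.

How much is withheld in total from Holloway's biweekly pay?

Provincial Income Tax: taxable = £11,345.00 − £375.00 = £10,970.00
  £479.20 + 23.3% × (£10,970.00 − £6,400.00) = £479.20 + 23.3% × £4,570.00 = £1,544.01
Solidarity Surcharge: 1% × £10,970.00 = £109.70
Total: £1,544.01 + £109.70 = £1,653.71

£1,653.71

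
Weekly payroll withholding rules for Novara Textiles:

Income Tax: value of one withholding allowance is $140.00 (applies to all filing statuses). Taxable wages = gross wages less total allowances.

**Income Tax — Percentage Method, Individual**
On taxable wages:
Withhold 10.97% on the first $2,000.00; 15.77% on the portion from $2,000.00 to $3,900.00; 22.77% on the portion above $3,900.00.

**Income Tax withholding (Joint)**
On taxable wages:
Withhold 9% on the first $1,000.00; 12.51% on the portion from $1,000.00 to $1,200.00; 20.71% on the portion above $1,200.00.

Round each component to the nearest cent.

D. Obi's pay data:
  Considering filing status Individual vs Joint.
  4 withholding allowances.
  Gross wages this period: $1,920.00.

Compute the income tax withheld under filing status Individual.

Income Tax (Individual): taxable = $1,920.00 − 4×$140.00 = $1,360.00
  10.97% × $1,360.00 = $149.19

$149.19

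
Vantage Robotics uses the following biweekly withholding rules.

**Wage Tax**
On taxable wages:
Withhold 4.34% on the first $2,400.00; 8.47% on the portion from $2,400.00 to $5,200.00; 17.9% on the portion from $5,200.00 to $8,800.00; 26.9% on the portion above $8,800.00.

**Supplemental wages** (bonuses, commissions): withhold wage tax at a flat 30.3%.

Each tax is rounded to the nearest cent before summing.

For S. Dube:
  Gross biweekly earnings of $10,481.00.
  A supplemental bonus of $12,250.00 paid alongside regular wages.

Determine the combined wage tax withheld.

$5,149.66

Wage Tax: taxable = $10,481.00
  $985.72 + 26.9% × ($10,481.00 − $8,800.00) = $985.72 + 26.9% × $1,681.00 = $1,437.91
Supplemental (30.3% flat on bonus): 30.3% × $12,250.00 = $3,711.75
Total wage tax: $1,437.91 + $3,711.75 = $5,149.66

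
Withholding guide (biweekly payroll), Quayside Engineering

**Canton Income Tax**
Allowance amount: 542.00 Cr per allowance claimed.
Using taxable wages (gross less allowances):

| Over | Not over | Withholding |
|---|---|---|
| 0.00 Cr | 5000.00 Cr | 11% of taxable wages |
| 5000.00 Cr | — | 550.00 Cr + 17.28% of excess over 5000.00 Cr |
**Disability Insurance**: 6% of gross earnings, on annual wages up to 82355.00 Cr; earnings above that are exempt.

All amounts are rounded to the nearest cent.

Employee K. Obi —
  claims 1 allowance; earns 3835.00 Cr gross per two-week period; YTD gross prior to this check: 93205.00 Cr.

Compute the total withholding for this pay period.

362.23 Cr

Canton Income Tax: taxable = 3835.00 Cr − 1×542.00 Cr = 3293.00 Cr
  11% × 3293.00 Cr = 362.23 Cr
Disability Insurance: YTD 93205.00 Cr ≥ cap 82355.00 Cr → 0.00 Cr
Total: 362.23 Cr + 0.00 Cr = 362.23 Cr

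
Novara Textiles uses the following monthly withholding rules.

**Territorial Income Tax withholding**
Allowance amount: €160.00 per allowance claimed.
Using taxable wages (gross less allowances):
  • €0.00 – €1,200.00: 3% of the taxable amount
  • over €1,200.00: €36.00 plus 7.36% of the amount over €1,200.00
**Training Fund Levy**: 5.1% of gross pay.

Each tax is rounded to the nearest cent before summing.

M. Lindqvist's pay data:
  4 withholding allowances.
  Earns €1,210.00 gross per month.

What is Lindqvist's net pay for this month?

Territorial Income Tax: taxable = €1,210.00 − 4×€160.00 = €570.00
  3% × €570.00 = €17.10
Training Fund Levy: 5.1% × €1,210.00 = €61.71
Total withheld: €17.10 + €61.71 = €78.81
Net pay: €1,210.00 − €78.81 = €1,131.19

€1,131.19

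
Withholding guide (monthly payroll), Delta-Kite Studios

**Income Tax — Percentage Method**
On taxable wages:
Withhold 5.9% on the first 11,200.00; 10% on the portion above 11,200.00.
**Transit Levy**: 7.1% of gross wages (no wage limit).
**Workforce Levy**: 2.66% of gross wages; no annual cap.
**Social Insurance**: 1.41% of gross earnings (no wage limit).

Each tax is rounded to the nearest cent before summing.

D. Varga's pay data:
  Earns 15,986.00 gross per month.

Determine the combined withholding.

Income Tax: taxable = 15,986.00
  660.80 + 10% × (15,986.00 − 11,200.00) = 660.80 + 10% × 4,786.00 = 1,139.40
Transit Levy: 7.1% × 15,986.00 = 1,135.01
Workforce Levy: 2.66% × 15,986.00 = 425.23
Social Insurance: 1.41% × 15,986.00 = 225.40
Total: 1,139.40 + 1,135.01 + 425.23 + 225.40 = 2,925.04

2,925.04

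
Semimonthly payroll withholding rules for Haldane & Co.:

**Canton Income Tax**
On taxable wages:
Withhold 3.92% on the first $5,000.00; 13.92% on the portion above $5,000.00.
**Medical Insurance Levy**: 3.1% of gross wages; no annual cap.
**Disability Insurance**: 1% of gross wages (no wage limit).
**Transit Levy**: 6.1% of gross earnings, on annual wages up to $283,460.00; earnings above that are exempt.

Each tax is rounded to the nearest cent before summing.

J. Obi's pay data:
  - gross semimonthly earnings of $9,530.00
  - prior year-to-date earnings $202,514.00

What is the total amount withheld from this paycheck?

$1,798.64

Canton Income Tax: taxable = $9,530.00
  $196.00 + 13.92% × ($9,530.00 − $5,000.00) = $196.00 + 13.92% × $4,530.00 = $826.58
Medical Insurance Levy: 3.1% × $9,530.00 = $295.43
Disability Insurance: 1% × $9,530.00 = $95.30
Transit Levy: 6.1% × $9,530.00 = $581.33
Total: $826.58 + $295.43 + $95.30 + $581.33 = $1,798.64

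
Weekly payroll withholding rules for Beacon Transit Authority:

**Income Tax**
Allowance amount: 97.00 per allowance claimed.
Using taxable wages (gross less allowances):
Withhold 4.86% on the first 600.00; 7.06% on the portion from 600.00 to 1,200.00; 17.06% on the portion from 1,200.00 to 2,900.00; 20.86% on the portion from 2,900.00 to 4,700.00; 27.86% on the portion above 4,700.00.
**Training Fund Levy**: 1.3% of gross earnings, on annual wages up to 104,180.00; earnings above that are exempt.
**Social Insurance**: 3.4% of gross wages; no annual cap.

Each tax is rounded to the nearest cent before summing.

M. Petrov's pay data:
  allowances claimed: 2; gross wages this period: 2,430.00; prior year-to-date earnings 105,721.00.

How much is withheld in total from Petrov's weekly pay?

Income Tax: taxable = 2,430.00 − 2×97.00 = 2,236.00
  71.52 + 17.06% × (2,236.00 − 1,200.00) = 71.52 + 17.06% × 1,036.00 = 248.26
Training Fund Levy: YTD 105,721.00 ≥ cap 104,180.00 → 0.00
Social Insurance: 3.4% × 2,430.00 = 82.62
Total: 248.26 + 0.00 + 82.62 = 330.88

330.88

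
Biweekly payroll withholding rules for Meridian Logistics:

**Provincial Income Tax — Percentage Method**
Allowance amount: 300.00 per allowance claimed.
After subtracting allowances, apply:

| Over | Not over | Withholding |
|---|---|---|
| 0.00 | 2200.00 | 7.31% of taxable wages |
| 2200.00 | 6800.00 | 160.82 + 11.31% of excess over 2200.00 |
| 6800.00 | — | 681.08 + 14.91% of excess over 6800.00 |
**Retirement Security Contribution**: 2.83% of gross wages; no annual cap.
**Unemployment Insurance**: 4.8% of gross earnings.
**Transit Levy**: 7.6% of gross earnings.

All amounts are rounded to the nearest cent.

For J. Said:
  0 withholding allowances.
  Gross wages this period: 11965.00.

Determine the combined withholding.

3273.45

Provincial Income Tax: taxable = 11965.00
  681.08 + 14.91% × (11965.00 − 6800.00) = 681.08 + 14.91% × 5165.00 = 1451.18
Retirement Security Contribution: 2.83% × 11965.00 = 338.61
Unemployment Insurance: 4.8% × 11965.00 = 574.32
Transit Levy: 7.6% × 11965.00 = 909.34
Total: 1451.18 + 338.61 + 574.32 + 909.34 = 3273.45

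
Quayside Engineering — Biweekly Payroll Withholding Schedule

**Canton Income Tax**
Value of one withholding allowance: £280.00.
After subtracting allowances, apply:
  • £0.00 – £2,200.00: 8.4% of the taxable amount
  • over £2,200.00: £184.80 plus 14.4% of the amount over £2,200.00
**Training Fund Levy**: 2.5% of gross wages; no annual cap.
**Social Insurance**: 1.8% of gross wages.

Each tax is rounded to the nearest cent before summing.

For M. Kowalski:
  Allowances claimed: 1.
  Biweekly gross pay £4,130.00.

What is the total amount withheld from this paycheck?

Canton Income Tax: taxable = £4,130.00 − 1×£280.00 = £3,850.00
  £184.80 + 14.4% × (£3,850.00 − £2,200.00) = £184.80 + 14.4% × £1,650.00 = £422.40
Training Fund Levy: 2.5% × £4,130.00 = £103.25
Social Insurance: 1.8% × £4,130.00 = £74.34
Total: £422.40 + £103.25 + £74.34 = £599.99

£599.99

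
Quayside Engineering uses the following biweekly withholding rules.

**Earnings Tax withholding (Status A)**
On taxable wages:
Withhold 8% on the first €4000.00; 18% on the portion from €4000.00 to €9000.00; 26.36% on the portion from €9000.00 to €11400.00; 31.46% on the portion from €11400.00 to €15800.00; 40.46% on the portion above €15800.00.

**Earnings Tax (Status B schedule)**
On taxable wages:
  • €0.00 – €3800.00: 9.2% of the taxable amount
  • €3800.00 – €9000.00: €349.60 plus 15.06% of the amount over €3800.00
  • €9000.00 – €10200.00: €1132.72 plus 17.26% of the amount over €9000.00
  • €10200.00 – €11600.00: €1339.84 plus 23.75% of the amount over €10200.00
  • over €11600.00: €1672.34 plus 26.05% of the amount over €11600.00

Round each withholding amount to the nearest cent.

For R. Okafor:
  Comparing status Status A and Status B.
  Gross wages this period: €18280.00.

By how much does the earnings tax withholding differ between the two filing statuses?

Earnings Tax (Status A): taxable = €18280.00
  €3236.88 + 40.46% × (€18280.00 − €15800.00) = €3236.88 + 40.46% × €2480.00 = €4240.29
Earnings Tax (Status B): taxable = €18280.00
  €1672.34 + 26.05% × (€18280.00 − €11600.00) = €1672.34 + 26.05% × €6680.00 = €3412.48
Difference: |€4240.29 − €3412.48| = €827.81 (higher under Status A)

€827.81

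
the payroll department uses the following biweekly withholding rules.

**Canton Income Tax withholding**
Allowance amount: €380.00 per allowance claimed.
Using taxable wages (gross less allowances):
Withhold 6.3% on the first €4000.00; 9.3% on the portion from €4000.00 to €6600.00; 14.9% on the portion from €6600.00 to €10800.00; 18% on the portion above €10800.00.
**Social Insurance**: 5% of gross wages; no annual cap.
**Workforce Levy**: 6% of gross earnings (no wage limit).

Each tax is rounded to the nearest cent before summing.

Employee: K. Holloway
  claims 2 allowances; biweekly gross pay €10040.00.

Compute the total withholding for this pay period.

€1997.52

Canton Income Tax: taxable = €10040.00 − 2×€380.00 = €9280.00
  €493.80 + 14.9% × (€9280.00 − €6600.00) = €493.80 + 14.9% × €2680.00 = €893.12
Social Insurance: 5% × €10040.00 = €502.00
Workforce Levy: 6% × €10040.00 = €602.40
Total: €893.12 + €502.00 + €602.40 = €1997.52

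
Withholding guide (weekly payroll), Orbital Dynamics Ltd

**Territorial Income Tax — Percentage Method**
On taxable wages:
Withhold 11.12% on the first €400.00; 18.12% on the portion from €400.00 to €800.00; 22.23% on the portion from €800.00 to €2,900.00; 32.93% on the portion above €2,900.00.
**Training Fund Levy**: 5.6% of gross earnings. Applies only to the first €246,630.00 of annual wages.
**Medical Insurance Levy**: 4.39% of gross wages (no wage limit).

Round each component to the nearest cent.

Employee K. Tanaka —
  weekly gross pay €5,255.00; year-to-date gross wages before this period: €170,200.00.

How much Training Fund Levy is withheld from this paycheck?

€294.28

Training Fund Levy: 5.6% × €5,255.00 = €294.28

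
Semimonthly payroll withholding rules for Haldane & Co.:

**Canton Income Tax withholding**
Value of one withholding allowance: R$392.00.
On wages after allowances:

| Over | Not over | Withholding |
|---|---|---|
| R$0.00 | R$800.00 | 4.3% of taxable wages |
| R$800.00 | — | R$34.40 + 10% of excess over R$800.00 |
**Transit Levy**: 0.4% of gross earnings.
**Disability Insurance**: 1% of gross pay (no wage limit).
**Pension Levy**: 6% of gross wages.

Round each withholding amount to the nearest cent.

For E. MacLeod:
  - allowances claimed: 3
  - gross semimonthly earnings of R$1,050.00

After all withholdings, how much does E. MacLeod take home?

R$972.30

Canton Income Tax: taxable = R$1,050.00 − 3×R$392.00 = R$-126.00
  Taxable ≤ 0 → R$0.00
Transit Levy: 0.4% × R$1,050.00 = R$4.20
Disability Insurance: 1% × R$1,050.00 = R$10.50
Pension Levy: 6% × R$1,050.00 = R$63.00
Total withheld: R$0.00 + R$4.20 + R$10.50 + R$63.00 = R$77.70
Net pay: R$1,050.00 − R$77.70 = R$972.30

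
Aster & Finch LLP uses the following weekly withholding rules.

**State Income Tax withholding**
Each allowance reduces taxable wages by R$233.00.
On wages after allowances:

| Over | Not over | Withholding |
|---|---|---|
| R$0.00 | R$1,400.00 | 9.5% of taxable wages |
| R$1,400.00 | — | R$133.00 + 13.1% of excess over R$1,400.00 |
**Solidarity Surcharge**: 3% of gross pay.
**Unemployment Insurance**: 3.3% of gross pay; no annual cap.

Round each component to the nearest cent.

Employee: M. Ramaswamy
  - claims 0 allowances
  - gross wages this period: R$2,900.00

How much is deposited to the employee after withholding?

R$2,387.80

State Income Tax: taxable = R$2,900.00
  R$133.00 + 13.1% × (R$2,900.00 − R$1,400.00) = R$133.00 + 13.1% × R$1,500.00 = R$329.50
Solidarity Surcharge: 3% × R$2,900.00 = R$87.00
Unemployment Insurance: 3.3% × R$2,900.00 = R$95.70
Total withheld: R$329.50 + R$87.00 + R$95.70 = R$512.20
Net pay: R$2,900.00 − R$512.20 = R$2,387.80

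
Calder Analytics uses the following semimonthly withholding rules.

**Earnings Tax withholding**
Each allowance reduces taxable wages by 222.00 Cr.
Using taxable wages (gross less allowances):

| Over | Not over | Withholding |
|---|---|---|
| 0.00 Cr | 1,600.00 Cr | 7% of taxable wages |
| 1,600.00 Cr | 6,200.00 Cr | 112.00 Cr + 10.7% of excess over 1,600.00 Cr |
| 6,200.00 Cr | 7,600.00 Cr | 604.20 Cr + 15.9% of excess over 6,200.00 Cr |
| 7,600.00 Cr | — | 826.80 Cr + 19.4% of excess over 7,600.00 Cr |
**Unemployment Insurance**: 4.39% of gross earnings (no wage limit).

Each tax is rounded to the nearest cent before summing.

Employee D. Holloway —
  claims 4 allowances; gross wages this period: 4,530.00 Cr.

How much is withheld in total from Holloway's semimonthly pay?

529.36 Cr

Earnings Tax: taxable = 4,530.00 Cr − 4×222.00 Cr = 3,642.00 Cr
  112.00 Cr + 10.7% × (3,642.00 Cr − 1,600.00 Cr) = 112.00 Cr + 10.7% × 2,042.00 Cr = 330.49 Cr
Unemployment Insurance: 4.39% × 4,530.00 Cr = 198.87 Cr
Total: 330.49 Cr + 198.87 Cr = 529.36 Cr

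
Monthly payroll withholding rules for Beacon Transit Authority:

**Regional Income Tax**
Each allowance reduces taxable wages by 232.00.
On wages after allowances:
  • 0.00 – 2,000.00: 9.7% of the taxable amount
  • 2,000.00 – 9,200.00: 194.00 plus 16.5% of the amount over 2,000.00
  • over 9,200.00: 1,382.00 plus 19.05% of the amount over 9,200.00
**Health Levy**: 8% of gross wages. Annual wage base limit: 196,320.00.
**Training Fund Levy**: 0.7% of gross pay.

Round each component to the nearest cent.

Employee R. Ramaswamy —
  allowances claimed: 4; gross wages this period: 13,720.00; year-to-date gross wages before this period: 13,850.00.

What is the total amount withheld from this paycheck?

Regional Income Tax: taxable = 13,720.00 − 4×232.00 = 12,792.00
  1,382.00 + 19.05% × (12,792.00 − 9,200.00) = 1,382.00 + 19.05% × 3,592.00 = 2,066.28
Health Levy: 8% × 13,720.00 = 1,097.60
Training Fund Levy: 0.7% × 13,720.00 = 96.04
Total: 2,066.28 + 1,097.60 + 96.04 = 3,259.92

3,259.92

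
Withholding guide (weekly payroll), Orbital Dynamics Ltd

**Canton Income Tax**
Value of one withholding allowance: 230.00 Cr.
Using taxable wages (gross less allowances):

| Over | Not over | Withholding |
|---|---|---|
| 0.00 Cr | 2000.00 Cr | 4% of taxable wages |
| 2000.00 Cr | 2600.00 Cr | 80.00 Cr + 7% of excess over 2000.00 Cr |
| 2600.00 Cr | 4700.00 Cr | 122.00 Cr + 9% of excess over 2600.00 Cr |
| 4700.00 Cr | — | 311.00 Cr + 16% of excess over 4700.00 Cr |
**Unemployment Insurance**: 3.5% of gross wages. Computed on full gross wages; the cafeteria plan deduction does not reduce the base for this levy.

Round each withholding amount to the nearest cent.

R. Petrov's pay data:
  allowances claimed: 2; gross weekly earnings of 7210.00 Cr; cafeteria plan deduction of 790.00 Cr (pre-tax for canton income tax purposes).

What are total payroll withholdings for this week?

Canton Income Tax: taxable = 7210.00 Cr − 790.00 Cr − 2×230.00 Cr = 5960.00 Cr
  311.00 Cr + 16% × (5960.00 Cr − 4700.00 Cr) = 311.00 Cr + 16% × 1260.00 Cr = 512.60 Cr
Unemployment Insurance: 3.5% × 7210.00 Cr = 252.35 Cr
Total: 512.60 Cr + 252.35 Cr = 764.95 Cr

764.95 Cr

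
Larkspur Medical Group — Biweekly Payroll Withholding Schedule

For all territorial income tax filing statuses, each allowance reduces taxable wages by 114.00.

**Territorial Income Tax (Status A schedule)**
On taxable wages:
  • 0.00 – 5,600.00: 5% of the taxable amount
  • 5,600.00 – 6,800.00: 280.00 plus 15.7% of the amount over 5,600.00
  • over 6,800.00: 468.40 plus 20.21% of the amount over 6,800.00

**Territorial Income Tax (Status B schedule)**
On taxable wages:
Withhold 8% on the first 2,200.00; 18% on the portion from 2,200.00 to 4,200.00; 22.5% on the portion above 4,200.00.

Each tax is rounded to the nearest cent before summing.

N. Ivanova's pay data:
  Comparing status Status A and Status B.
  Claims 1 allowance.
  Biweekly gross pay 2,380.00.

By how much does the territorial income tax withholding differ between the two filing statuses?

Territorial Income Tax (Status A): taxable = 2,380.00 − 1×114.00 = 2,266.00
  5% × 2,266.00 = 113.30
Territorial Income Tax (Status B): taxable = 2,380.00 − 1×114.00 = 2,266.00
  176.00 + 18% × (2,266.00 − 2,200.00) = 176.00 + 18% × 66.00 = 187.88
Difference: |113.30 − 187.88| = 74.58 (higher under Status B)

74.58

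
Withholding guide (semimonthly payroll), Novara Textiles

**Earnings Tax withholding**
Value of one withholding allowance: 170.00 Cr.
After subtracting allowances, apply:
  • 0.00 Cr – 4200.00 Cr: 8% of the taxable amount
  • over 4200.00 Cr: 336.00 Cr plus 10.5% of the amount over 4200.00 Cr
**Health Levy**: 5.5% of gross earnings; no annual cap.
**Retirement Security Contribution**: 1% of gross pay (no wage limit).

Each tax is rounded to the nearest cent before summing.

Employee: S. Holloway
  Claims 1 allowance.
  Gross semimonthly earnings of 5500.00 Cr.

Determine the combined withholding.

812.15 Cr

Earnings Tax: taxable = 5500.00 Cr − 1×170.00 Cr = 5330.00 Cr
  336.00 Cr + 10.5% × (5330.00 Cr − 4200.00 Cr) = 336.00 Cr + 10.5% × 1130.00 Cr = 454.65 Cr
Health Levy: 5.5% × 5500.00 Cr = 302.50 Cr
Retirement Security Contribution: 1% × 5500.00 Cr = 55.00 Cr
Total: 454.65 Cr + 302.50 Cr + 55.00 Cr = 812.15 Cr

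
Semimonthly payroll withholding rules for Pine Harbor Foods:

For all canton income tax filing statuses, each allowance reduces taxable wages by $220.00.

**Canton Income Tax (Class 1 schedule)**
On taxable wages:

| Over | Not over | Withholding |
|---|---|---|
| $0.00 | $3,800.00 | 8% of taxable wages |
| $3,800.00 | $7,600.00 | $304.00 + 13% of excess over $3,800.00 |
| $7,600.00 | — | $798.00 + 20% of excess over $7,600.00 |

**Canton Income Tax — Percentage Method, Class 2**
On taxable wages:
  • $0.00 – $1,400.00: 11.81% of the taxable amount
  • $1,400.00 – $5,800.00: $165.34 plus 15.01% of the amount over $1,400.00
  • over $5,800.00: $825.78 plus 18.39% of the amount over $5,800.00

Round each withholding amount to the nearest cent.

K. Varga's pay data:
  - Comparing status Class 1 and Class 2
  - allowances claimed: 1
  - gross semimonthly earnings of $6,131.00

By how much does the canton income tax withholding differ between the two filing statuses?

Canton Income Tax (Class 1): taxable = $6,131.00 − 1×$220.00 = $5,911.00
  $304.00 + 13% × ($5,911.00 − $3,800.00) = $304.00 + 13% × $2,111.00 = $578.43
Canton Income Tax (Class 2): taxable = $6,131.00 − 1×$220.00 = $5,911.00
  $825.78 + 18.39% × ($5,911.00 − $5,800.00) = $825.78 + 18.39% × $111.00 = $846.19
Difference: |$578.43 − $846.19| = $267.76 (higher under Class 2)

$267.76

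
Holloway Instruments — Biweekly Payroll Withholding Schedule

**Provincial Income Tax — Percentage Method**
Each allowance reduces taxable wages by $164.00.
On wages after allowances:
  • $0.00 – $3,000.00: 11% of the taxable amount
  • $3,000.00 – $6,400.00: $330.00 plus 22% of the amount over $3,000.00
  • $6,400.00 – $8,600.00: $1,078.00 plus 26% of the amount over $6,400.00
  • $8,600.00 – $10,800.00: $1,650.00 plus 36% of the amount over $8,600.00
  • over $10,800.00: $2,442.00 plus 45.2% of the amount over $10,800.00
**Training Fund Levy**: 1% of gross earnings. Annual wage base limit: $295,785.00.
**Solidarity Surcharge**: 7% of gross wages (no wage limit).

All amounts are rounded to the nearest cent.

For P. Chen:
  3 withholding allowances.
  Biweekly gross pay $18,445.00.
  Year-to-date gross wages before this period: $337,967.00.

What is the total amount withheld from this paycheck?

Provincial Income Tax: taxable = $18,445.00 − 3×$164.00 = $17,953.00
  $2,442.00 + 45.2% × ($17,953.00 − $10,800.00) = $2,442.00 + 45.2% × $7,153.00 = $5,675.16
Training Fund Levy: YTD $337,967.00 ≥ cap $295,785.00 → $0.00
Solidarity Surcharge: 7% × $18,445.00 = $1,291.15
Total: $5,675.16 + $0.00 + $1,291.15 = $6,966.31

$6,966.31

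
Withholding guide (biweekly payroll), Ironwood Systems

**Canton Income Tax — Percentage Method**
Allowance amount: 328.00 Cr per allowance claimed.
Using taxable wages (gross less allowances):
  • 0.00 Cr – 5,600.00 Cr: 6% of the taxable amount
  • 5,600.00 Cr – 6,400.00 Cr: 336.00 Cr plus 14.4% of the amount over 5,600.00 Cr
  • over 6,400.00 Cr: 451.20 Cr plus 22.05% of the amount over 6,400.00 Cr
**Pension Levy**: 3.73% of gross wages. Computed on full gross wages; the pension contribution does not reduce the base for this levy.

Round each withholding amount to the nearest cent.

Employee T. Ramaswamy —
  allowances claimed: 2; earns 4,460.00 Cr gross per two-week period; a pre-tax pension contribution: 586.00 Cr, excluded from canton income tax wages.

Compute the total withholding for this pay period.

359.44 Cr

Canton Income Tax: taxable = 4,460.00 Cr − 586.00 Cr − 2×328.00 Cr = 3,218.00 Cr
  6% × 3,218.00 Cr = 193.08 Cr
Pension Levy: 3.73% × 4,460.00 Cr = 166.36 Cr
Total: 193.08 Cr + 166.36 Cr = 359.44 Cr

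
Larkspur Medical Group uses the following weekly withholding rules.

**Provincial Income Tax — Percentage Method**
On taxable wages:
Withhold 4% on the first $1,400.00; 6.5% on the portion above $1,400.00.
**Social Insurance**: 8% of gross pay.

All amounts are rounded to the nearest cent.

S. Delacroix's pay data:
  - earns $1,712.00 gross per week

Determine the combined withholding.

Provincial Income Tax: taxable = $1,712.00
  $56.00 + 6.5% × ($1,712.00 − $1,400.00) = $56.00 + 6.5% × $312.00 = $76.28
Social Insurance: 8% × $1,712.00 = $136.96
Total: $76.28 + $136.96 = $213.24

$213.24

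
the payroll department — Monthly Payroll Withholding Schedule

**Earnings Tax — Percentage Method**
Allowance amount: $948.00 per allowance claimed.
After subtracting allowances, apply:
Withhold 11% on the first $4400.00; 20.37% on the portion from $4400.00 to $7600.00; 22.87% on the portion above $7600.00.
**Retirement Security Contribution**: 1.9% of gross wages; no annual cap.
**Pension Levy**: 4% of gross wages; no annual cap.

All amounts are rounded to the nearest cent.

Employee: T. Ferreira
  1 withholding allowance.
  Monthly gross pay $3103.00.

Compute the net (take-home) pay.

$2682.87

Earnings Tax: taxable = $3103.00 − 1×$948.00 = $2155.00
  11% × $2155.00 = $237.05
Retirement Security Contribution: 1.9% × $3103.00 = $58.96
Pension Levy: 4% × $3103.00 = $124.12
Total withheld: $237.05 + $58.96 + $124.12 = $420.13
Net pay: $3103.00 − $420.13 = $2682.87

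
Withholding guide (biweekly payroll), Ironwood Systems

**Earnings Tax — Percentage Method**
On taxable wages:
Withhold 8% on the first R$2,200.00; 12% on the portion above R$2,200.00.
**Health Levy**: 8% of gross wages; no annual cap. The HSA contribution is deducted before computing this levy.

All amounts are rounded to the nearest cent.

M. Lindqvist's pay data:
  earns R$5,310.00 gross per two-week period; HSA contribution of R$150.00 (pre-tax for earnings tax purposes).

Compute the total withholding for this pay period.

Earnings Tax: taxable = R$5,310.00 − R$150.00 = R$5,160.00
  R$176.00 + 12% × (R$5,160.00 − R$2,200.00) = R$176.00 + 12% × R$2,960.00 = R$531.20
Health Levy: 8% × R$5,160.00 = R$412.80
Total: R$531.20 + R$412.80 = R$944.00

R$944.00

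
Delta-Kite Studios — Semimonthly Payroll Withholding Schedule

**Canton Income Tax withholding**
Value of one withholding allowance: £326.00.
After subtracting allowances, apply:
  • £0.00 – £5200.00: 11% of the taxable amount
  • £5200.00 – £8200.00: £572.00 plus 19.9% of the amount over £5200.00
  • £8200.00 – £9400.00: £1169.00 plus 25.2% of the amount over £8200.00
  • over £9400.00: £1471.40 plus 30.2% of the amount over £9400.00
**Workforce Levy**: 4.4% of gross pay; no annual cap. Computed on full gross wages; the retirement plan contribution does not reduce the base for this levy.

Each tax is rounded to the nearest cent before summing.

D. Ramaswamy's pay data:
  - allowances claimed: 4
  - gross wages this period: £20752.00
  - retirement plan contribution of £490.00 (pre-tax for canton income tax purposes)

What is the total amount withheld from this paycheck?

Canton Income Tax: taxable = £20752.00 − £490.00 − 4×£326.00 = £18958.00
  £1471.40 + 30.2% × (£18958.00 − £9400.00) = £1471.40 + 30.2% × £9558.00 = £4357.92
Workforce Levy: 4.4% × £20752.00 = £913.09
Total: £4357.92 + £913.09 = £5271.01

£5271.01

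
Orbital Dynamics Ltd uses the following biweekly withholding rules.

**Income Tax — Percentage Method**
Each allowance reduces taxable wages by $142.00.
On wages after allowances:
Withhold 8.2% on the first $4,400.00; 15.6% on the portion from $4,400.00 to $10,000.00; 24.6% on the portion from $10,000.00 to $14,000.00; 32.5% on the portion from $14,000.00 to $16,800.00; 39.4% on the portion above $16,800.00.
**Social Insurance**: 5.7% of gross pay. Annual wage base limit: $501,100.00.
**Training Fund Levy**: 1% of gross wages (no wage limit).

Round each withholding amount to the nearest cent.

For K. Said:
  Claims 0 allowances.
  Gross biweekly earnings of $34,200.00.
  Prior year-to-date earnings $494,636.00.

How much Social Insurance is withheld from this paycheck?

$368.45

Social Insurance: cap $501,100.00 − YTD $494,636.00 = $6,464.00 subject; 5.7% × $6,464.00 = $368.45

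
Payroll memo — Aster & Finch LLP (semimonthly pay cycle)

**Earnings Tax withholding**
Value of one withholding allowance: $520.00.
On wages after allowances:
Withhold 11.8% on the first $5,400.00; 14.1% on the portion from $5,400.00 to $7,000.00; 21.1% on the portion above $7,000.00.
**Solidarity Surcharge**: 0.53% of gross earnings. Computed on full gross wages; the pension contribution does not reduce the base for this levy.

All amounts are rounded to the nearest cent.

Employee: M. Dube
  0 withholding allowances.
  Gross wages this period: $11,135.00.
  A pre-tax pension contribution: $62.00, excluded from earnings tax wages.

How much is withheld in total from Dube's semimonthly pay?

Earnings Tax: taxable = $11,135.00 − $62.00 = $11,073.00
  $862.80 + 21.1% × ($11,073.00 − $7,000.00) = $862.80 + 21.1% × $4,073.00 = $1,722.20
Solidarity Surcharge: 0.53% × $11,135.00 = $59.02
Total: $1,722.20 + $59.02 = $1,781.22

$1,781.22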